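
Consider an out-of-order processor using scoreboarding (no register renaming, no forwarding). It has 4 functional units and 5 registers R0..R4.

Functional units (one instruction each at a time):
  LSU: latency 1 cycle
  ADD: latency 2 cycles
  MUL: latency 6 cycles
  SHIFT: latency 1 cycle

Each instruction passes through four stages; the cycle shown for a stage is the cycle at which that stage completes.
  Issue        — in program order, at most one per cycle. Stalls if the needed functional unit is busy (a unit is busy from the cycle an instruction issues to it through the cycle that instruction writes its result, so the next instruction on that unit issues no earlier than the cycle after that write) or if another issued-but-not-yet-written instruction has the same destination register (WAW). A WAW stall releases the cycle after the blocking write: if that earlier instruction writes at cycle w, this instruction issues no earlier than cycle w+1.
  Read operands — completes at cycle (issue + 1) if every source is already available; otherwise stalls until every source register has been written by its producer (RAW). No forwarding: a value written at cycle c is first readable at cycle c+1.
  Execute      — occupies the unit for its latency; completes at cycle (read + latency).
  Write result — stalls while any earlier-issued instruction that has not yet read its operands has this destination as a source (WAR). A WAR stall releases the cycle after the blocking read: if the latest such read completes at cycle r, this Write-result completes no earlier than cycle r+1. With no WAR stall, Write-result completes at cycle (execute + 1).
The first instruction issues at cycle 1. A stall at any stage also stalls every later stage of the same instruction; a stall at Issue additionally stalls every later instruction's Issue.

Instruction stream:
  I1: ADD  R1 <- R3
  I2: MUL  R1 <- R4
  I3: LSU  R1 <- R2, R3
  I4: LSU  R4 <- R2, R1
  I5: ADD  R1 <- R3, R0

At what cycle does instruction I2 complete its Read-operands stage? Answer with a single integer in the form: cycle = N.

cycle = 7

[1] I1 issues→ADD
[2] I1 reads
[4] I1 exec-done
[5] I1 writes R1
[6] I2 issues→MUL
[7] I2 reads
[13] I2 exec-done
[14] I2 writes R1
[15] I3 issues→LSU
[16] I3 reads
[17] I3 exec-done
[18] I3 writes R1
[19] I4 issues→LSU
[20] I4 reads | I5 issues→ADD
[21] I4 exec-done | I5 reads
[22] I4 writes R4
[23] I5 exec-done
[24] I5 writes R1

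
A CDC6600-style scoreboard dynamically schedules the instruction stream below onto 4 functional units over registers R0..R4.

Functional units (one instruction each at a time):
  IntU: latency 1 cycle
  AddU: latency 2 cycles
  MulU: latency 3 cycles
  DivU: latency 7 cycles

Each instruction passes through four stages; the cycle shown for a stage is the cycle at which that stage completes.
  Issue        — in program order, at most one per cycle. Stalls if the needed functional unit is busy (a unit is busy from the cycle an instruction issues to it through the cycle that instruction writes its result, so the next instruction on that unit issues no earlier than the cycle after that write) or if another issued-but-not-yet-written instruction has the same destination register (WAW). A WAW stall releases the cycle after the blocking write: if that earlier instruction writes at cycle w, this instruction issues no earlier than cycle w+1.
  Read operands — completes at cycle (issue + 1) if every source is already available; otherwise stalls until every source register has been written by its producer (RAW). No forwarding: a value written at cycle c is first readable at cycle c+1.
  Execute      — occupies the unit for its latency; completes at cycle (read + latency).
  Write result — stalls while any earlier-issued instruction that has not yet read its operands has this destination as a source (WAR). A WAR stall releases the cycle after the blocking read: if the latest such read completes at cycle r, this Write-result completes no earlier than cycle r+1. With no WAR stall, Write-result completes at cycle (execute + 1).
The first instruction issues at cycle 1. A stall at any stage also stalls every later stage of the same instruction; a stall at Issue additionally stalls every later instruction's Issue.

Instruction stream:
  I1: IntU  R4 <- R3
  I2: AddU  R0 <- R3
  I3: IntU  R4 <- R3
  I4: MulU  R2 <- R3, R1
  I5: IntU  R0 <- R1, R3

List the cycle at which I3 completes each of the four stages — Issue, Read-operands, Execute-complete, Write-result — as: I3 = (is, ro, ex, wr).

cycle 1: I1 dispatched to IntU
cycle 2: I1 operands ready | I2 dispatched to AddU
cycle 3: I1 complete | I2 operands ready
cycle 4: R4←I1
cycle 5: I2 complete | I3 dispatched to IntU
cycle 6: R0←I2 | I3 operands ready | I4 dispatched to MulU
cycle 7: I3 complete | I4 operands ready
cycle 8: R4←I3
cycle 9: I5 dispatched to IntU
cycle 10: I4 complete | I5 operands ready
cycle 11: R2←I4 | I5 complete
cycle 12: R0←I5

I3 = (5, 6, 7, 8)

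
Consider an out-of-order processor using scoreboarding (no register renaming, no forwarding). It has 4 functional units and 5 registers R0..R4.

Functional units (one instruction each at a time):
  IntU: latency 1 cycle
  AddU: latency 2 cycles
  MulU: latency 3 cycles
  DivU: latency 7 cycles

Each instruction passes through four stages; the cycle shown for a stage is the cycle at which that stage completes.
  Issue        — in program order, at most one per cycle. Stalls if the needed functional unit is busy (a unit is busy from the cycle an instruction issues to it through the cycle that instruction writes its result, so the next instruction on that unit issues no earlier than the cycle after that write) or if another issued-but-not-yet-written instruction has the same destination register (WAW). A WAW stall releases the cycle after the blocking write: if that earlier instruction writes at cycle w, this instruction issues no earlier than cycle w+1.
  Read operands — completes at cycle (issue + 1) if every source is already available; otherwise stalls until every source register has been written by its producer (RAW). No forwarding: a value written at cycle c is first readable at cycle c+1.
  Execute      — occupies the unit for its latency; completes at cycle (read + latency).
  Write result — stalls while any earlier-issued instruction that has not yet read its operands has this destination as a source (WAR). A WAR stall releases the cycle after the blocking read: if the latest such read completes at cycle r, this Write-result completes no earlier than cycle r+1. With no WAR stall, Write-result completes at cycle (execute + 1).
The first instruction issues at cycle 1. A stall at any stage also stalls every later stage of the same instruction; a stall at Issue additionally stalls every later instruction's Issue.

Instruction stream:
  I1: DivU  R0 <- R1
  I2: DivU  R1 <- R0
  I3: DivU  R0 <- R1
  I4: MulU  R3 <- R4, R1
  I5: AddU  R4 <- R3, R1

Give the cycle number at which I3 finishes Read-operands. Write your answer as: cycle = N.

t=1  I1 issues→DivU
t=2  I1 reads
t=9  I1 exec-done
t=10  I1 writes R0
t=11  I2 issues→DivU
t=12  I2 reads
t=19  I2 exec-done
t=20  I2 writes R1
t=21  I3 issues→DivU
t=22  I3 reads | I4 issues→MulU
t=23  I4 reads | I5 issues→AddU
t=26  I4 exec-done
t=27  I4 writes R3
t=28  I5 reads
t=29  I3 exec-done
t=30  I3 writes R0 | I5 exec-done
t=31  I5 writes R4

cycle = 22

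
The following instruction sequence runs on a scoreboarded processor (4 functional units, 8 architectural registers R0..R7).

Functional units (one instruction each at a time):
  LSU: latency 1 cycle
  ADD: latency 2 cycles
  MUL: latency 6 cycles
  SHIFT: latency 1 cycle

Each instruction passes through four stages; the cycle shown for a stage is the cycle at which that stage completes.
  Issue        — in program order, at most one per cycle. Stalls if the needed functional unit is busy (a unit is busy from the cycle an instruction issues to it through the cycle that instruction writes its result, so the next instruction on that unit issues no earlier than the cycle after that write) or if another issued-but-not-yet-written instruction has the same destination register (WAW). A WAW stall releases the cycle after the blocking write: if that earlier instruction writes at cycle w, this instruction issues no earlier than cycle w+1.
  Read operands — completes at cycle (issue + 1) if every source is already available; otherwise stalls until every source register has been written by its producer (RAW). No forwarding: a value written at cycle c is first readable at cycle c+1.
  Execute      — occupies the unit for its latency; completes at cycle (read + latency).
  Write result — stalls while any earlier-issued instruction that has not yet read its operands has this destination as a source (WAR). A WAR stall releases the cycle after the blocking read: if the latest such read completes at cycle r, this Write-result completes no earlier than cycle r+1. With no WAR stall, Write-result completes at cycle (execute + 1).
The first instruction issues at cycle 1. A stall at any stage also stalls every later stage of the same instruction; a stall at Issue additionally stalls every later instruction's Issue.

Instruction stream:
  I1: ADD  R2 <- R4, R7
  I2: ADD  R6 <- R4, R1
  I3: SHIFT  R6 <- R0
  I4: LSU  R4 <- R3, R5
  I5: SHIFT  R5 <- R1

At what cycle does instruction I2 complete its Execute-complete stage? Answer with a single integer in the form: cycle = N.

cycle = 9

I1: IS=1 RO=2 EX=4 WR=5
I2: IS=6 RO=7 EX=9 WR=10  [struct: ADD busy until I1 writes@5]
I3: IS=11 RO=12 EX=13 WR=14  [WAW R6: wait I2 write@10]
I4: IS=12 RO=13 EX=14 WR=15
I5: IS=15 RO=16 EX=17 WR=18  [struct: SHIFT busy until I3 writes@14]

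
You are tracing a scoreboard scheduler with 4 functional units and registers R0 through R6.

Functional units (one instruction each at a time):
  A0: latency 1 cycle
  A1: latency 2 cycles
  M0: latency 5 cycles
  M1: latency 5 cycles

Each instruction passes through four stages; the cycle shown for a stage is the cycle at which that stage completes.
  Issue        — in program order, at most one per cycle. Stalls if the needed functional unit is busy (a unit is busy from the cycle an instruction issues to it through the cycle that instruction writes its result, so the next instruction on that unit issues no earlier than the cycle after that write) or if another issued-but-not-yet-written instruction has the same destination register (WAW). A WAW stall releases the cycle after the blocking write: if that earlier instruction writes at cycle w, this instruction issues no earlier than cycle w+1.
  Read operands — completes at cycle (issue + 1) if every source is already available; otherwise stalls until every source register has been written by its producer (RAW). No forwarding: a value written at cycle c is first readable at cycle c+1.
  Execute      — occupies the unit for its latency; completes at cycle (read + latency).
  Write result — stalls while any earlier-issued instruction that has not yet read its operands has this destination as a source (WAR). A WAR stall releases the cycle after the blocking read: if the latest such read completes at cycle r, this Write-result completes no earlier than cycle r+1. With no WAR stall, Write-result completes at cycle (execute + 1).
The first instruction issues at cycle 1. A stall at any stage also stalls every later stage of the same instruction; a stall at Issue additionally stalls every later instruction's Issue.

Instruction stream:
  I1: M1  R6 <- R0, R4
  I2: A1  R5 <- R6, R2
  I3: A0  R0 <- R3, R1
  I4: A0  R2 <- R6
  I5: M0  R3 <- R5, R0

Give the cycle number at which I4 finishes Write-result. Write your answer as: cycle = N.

cycle = 11

[1] I1 dispatched to M1
[2] I1 operands ready · I2 dispatched to A1
[3] I3 dispatched to A0
[4] I3 operands ready
[5] I3 complete
[6] R0←I3
[7] I1 complete · I4 dispatched to A0
[8] R6←I1 · I5 dispatched to M0
[9] I2 operands ready · I4 operands ready
[10] I4 complete
[11] I2 complete · R2←I4
[12] R5←I2
[13] I5 operands ready
[18] I5 complete
[19] R3←I5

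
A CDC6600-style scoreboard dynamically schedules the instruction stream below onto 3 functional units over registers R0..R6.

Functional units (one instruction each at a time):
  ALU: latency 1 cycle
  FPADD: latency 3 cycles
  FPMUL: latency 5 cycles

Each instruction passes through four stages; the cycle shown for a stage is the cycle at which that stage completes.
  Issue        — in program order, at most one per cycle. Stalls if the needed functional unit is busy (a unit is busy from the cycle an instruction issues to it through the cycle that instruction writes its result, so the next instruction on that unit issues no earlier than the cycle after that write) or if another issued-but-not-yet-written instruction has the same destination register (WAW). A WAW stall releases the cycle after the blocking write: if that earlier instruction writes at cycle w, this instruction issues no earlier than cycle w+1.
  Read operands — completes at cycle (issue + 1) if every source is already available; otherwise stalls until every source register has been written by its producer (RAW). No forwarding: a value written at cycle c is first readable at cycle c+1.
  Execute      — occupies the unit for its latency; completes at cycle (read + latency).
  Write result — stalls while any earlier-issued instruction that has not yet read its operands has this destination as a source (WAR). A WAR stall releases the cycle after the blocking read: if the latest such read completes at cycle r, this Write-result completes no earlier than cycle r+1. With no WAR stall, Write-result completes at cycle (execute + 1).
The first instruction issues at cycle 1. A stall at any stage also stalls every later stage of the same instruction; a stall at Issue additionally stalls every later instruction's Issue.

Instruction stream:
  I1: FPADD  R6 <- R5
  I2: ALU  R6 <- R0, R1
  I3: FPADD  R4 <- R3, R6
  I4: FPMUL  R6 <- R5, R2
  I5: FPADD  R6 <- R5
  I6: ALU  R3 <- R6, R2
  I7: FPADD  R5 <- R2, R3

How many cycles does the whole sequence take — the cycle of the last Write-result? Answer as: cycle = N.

cycle = 32

  I1 | 1 | 2 | 5 | 6
  I2 | 7 | 8 | 9 | 10   WAW R6: wait I1 write@6
  I3 | 8 | 11 | 14 | 15   RAW R6: wait I2 write@10
  I4 | 11 | 12 | 17 | 18   WAW R6: wait I2 write@10
  I5 | 19 | 20 | 23 | 24   WAW R6: wait I4 write@18
  I6 | 20 | 25 | 26 | 27   RAW R6: wait I5 write@24
  I7 | 25 | 28 | 31 | 32   struct: FPADD busy until I5 writes@24 · RAW R3: wait I6 write@27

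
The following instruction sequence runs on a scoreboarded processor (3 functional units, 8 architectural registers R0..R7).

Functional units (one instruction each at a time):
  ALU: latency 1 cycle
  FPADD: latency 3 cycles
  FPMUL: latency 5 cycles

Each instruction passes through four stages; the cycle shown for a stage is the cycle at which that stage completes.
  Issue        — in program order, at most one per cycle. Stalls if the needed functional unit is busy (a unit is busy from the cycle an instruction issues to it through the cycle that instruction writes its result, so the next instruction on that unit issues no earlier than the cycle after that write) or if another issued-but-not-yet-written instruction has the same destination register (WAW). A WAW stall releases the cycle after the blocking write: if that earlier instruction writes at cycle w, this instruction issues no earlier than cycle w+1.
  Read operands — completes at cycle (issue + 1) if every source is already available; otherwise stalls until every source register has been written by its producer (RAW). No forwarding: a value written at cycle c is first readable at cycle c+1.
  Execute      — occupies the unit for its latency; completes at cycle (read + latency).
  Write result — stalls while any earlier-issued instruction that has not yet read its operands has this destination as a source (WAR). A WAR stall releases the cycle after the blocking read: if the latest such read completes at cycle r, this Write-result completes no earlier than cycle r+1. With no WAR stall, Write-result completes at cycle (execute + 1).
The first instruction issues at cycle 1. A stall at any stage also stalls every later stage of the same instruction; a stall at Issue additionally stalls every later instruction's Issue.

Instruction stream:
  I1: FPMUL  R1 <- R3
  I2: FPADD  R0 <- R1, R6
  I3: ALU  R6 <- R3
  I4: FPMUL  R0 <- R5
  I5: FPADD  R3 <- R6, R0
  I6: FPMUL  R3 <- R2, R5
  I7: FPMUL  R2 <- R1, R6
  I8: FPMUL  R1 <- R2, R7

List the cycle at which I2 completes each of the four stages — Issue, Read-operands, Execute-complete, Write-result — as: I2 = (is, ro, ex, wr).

I2 = (2, 9, 12, 13)

1) issue 1, read 2, done 7, write 8
2) issue 2, read 9, done 12, write 13  <RAW R1: wait I1 write@8>
3) issue 3, read 4, done 5, write 10  <WAR R6: wait I2 read@9>
4) issue 14, read 15, done 20, write 21  <WAW R0: wait I2 write@13>
5) issue 15, read 22, done 25, write 26  <RAW R0: wait I4 write@21>
6) issue 27, read 28, done 33, write 34  <WAW R3: wait I5 write@26>
7) issue 35, read 36, done 41, write 42  <struct: FPMUL busy until I6 writes@34>
8) issue 43, read 44, done 49, write 50  <struct: FPMUL busy until I7 writes@42>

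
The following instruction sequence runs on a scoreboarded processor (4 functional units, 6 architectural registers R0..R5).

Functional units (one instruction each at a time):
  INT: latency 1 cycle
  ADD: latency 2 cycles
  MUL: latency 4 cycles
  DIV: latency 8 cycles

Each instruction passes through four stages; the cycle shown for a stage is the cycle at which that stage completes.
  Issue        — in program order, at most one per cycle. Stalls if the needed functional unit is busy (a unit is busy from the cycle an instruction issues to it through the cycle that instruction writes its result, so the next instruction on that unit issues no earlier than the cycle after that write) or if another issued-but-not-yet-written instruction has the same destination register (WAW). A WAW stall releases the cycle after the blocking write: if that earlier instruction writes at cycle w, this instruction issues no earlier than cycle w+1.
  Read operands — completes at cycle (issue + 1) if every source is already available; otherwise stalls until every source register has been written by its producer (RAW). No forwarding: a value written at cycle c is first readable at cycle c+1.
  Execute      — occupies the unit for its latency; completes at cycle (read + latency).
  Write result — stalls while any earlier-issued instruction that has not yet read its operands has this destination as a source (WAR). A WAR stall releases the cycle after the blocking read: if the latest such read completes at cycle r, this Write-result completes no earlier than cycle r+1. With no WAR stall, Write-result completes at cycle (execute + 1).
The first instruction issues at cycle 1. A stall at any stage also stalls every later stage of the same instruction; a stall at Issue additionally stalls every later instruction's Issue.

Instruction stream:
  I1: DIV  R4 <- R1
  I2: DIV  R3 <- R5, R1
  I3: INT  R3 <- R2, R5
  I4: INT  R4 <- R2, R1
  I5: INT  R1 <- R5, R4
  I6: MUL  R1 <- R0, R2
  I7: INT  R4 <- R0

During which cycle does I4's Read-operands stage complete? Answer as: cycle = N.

cycle = 28

I1  is:1  ro:2  ex:10  wr:11
I2  is:12  ro:13  ex:21  wr:22  — struct: DIV busy until I1 writes@11
I3  is:23  ro:24  ex:25  wr:26  — WAW R3: wait I2 write@22
I4  is:27  ro:28  ex:29  wr:30  — struct: INT busy until I3 writes@26
I5  is:31  ro:32  ex:33  wr:34  — struct: INT busy until I4 writes@30
I6  is:35  ro:36  ex:40  wr:41  — WAW R1: wait I5 write@34
I7  is:36  ro:37  ex:38  wr:39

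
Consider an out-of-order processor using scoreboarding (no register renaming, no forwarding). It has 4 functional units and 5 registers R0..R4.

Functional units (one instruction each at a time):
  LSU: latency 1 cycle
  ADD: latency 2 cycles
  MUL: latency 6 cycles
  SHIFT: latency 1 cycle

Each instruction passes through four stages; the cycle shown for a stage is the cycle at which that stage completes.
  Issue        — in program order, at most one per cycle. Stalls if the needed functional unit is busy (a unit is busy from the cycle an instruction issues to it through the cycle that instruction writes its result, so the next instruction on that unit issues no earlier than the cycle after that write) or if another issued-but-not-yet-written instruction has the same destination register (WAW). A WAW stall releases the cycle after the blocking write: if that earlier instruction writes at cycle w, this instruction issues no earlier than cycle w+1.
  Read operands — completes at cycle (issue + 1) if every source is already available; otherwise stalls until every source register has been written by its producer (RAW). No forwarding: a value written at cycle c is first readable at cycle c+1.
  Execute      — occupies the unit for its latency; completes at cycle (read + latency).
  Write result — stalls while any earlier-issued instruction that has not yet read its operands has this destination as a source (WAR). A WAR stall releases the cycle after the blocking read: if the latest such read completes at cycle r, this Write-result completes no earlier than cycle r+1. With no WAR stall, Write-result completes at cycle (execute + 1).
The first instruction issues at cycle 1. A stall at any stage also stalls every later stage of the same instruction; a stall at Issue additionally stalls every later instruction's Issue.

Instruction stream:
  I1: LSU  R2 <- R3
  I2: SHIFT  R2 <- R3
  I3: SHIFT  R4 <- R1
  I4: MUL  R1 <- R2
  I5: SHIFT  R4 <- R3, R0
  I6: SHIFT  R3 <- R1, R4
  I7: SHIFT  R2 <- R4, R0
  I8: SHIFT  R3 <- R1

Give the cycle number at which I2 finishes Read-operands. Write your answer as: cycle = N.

cycle = 6

I1: IS=1 RO=2 EX=3 WR=4
I2: IS=5 RO=6 EX=7 WR=8  [WAW R2: wait I1 write@4]
I3: IS=9 RO=10 EX=11 WR=12  [struct: SHIFT busy until I2 writes@8]
I4: IS=10 RO=11 EX=17 WR=18
I5: IS=13 RO=14 EX=15 WR=16  [struct: SHIFT busy until I3 writes@12]
I6: IS=17 RO=19 EX=20 WR=21  [struct: SHIFT busy until I5 writes@16; RAW R1: wait I4 write@18]
I7: IS=22 RO=23 EX=24 WR=25  [struct: SHIFT busy until I6 writes@21]
I8: IS=26 RO=27 EX=28 WR=29  [struct: SHIFT busy until I7 writes@25]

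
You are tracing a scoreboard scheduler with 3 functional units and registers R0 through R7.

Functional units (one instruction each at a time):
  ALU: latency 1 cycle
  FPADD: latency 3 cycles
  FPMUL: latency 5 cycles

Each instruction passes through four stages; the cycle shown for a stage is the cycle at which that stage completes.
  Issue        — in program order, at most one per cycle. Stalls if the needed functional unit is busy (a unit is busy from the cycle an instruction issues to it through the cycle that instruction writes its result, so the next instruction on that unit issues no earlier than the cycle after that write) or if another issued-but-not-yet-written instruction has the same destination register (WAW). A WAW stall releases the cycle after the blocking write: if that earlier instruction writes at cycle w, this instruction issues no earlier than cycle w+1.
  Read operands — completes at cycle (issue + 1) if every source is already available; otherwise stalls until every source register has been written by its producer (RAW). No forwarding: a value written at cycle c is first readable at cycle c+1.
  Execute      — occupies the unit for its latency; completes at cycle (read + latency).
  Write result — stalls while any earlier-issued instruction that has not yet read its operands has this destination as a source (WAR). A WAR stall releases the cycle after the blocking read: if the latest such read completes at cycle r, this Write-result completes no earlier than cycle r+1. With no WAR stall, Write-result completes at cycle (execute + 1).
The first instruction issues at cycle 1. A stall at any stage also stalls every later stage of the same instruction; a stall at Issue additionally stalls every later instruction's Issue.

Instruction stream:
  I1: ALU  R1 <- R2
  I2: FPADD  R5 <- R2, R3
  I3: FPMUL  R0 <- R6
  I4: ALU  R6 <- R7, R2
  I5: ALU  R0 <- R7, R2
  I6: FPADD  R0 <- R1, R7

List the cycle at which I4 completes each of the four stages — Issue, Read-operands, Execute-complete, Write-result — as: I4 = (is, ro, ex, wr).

I1  is:1  ro:2  ex:3  wr:4
I2  is:2  ro:3  ex:6  wr:7
I3  is:3  ro:4  ex:9  wr:10
I4  is:5  ro:6  ex:7  wr:8  — struct: ALU busy until I1 writes@4
I5  is:11  ro:12  ex:13  wr:14  — WAW R0: wait I3 write@10
I6  is:15  ro:16  ex:19  wr:20  — WAW R0: wait I5 write@14

I4 = (5, 6, 7, 8)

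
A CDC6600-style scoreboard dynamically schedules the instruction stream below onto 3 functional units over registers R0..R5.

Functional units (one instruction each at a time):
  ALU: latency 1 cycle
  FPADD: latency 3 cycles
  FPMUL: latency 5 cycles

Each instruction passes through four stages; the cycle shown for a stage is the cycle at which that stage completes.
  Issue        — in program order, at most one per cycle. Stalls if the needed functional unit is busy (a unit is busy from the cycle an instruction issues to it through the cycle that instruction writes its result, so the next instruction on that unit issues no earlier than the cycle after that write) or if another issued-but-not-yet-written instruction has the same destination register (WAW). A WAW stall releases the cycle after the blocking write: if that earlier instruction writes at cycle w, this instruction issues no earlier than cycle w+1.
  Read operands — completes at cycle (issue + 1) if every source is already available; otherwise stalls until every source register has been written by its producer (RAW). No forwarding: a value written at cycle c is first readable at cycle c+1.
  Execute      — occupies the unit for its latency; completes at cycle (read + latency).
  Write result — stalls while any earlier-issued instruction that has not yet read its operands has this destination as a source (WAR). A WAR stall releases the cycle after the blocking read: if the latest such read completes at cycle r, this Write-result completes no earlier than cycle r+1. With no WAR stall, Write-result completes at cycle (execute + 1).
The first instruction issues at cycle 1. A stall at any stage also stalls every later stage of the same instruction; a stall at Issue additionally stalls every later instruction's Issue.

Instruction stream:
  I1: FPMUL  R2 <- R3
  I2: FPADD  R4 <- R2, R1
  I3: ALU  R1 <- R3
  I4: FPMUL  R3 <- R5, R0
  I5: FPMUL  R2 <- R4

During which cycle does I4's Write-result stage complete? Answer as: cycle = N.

  I1 | 1 | 2 | 7 | 8
  I2 | 2 | 9 | 12 | 13   RAW R2: wait I1 write@8
  I3 | 3 | 4 | 5 | 10   WAR R1: wait I2 read@9
  I4 | 9 | 10 | 15 | 16   struct: FPMUL busy until I1 writes@8
  I5 | 17 | 18 | 23 | 24   struct: FPMUL busy until I4 writes@16

cycle = 16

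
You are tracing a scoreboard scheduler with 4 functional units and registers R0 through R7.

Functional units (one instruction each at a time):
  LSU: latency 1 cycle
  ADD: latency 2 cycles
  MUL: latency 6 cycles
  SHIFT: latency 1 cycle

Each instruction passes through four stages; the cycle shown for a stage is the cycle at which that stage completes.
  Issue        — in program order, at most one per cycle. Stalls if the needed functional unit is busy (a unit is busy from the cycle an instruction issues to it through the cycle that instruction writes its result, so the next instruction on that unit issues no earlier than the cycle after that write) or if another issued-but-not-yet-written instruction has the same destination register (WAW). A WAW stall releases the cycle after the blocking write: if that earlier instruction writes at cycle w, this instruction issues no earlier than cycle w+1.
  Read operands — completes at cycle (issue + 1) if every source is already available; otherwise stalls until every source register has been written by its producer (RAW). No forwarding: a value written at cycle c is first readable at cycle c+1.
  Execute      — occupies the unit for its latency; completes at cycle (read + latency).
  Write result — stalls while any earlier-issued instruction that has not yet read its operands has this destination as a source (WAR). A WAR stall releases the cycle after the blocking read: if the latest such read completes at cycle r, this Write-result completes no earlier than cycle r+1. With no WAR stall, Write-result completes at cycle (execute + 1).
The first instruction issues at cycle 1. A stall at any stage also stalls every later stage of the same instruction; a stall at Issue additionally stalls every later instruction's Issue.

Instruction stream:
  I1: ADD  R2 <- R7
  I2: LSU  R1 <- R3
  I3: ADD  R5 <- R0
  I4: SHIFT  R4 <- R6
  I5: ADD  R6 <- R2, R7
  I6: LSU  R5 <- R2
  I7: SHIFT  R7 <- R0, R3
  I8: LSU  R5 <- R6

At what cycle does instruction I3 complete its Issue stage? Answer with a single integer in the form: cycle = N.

cycle = 6

I1 -> (1, 2, 4, 5)
I2 -> (2, 3, 4, 5)
I3 -> (6, 7, 9, 10)  // struct: ADD busy until I1 writes@5
I4 -> (7, 8, 9, 10)
I5 -> (11, 12, 14, 15)  // struct: ADD busy until I3 writes@10
I6 -> (12, 13, 14, 15)
I7 -> (13, 14, 15, 16)
I8 -> (16, 17, 18, 19)  // struct: LSU busy until I6 writes@15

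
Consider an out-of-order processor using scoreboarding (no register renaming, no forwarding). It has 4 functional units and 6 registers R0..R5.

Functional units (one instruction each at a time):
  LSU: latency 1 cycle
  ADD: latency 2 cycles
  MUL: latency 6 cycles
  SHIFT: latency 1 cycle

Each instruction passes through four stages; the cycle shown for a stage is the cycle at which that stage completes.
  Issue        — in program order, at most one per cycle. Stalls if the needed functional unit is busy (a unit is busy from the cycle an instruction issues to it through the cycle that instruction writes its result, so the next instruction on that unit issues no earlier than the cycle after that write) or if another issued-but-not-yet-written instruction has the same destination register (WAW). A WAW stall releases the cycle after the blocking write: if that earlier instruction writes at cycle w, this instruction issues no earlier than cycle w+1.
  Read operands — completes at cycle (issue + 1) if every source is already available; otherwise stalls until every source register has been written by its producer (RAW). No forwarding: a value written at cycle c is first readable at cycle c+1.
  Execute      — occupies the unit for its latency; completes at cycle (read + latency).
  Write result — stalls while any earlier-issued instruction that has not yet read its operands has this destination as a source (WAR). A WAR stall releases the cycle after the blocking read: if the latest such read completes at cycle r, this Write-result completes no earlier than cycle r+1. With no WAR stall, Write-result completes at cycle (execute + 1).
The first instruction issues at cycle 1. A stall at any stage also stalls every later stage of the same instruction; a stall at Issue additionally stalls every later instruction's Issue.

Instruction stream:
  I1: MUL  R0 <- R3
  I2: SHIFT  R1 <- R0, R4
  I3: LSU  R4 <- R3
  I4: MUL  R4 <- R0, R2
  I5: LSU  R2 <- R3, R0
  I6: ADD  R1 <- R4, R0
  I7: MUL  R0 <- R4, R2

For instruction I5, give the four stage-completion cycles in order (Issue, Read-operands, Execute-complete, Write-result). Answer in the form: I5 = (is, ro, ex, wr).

I5 = (13, 14, 15, 16)

t=1  I1 dispatched to MUL
t=2  I1 operands ready · I2 dispatched to SHIFT
t=3  I3 dispatched to LSU
t=4  I3 operands ready
t=5  I3 complete
t=8  I1 complete
t=9  R0←I1
t=10  I2 operands ready
t=11  I2 complete · R4←I3
t=12  R1←I2 · I4 dispatched to MUL
t=13  I4 operands ready · I5 dispatched to LSU
t=14  I5 operands ready · I6 dispatched to ADD
t=15  I5 complete
t=16  R2←I5
t=19  I4 complete
t=20  R4←I4
t=21  I6 operands ready · I7 dispatched to MUL
t=22  I7 operands ready
t=23  I6 complete
t=24  R1←I6
t=28  I7 complete
t=29  R0←I7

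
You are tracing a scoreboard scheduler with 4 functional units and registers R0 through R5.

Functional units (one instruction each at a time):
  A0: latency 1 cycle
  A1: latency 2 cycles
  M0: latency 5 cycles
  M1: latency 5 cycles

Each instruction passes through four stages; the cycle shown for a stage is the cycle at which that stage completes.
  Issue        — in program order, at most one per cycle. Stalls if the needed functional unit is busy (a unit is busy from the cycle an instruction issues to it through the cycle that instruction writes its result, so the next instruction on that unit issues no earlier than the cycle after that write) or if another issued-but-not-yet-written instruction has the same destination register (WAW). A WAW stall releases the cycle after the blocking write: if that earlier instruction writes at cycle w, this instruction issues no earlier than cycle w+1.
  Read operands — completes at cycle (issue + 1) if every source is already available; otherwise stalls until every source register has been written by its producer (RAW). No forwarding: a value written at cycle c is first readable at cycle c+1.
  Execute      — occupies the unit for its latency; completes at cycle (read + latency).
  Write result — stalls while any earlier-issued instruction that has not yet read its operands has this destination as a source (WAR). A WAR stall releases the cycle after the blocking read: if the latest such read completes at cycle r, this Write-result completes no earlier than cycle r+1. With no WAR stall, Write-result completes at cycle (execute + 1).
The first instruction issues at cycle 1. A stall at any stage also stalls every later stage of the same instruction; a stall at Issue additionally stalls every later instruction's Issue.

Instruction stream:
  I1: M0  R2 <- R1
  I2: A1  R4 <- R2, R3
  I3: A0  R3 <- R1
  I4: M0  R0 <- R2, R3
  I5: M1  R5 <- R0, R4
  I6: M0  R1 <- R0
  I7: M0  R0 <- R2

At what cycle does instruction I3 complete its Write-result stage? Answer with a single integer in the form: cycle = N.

I1: IS=1 RO=2 EX=7 WR=8
I2: IS=2 RO=9 EX=11 WR=12  [RAW R2: wait I1 write@8]
I3: IS=3 RO=4 EX=5 WR=10  [WAR R3: wait I2 read@9]
I4: IS=9 RO=11 EX=16 WR=17  [struct: M0 busy until I1 writes@8; RAW R3: wait I3 write@10]
I5: IS=10 RO=18 EX=23 WR=24  [RAW R0: wait I4 write@17]
I6: IS=18 RO=19 EX=24 WR=25  [struct: M0 busy until I4 writes@17]
I7: IS=26 RO=27 EX=32 WR=33  [struct: M0 busy until I6 writes@25]

cycle = 10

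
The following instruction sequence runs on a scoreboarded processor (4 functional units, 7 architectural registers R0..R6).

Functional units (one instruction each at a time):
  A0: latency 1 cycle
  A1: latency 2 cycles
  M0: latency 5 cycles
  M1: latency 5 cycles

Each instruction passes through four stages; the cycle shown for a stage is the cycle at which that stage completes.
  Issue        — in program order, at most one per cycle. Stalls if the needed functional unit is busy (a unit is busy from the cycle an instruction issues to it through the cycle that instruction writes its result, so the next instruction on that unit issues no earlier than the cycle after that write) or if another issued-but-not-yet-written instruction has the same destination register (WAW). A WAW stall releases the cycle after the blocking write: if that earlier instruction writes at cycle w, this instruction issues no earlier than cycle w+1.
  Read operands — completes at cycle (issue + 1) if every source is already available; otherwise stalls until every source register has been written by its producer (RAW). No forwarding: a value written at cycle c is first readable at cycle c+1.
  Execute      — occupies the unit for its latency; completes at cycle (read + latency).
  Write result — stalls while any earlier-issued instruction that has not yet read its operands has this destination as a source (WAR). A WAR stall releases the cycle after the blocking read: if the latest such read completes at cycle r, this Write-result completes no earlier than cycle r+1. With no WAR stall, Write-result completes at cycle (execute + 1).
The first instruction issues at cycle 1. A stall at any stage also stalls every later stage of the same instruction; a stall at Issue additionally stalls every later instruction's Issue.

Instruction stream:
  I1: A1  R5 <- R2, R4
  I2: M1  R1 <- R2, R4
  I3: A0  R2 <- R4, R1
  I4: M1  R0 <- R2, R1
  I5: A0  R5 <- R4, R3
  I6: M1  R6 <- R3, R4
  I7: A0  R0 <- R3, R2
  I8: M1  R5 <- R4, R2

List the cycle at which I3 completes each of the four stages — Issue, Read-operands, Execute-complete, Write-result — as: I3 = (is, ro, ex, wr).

I3 = (3, 10, 11, 12)

I1  is:1  ro:2  ex:4  wr:5
I2  is:2  ro:3  ex:8  wr:9
I3  is:3  ro:10  ex:11  wr:12  — RAW R1: wait I2 write@9
I4  is:10  ro:13  ex:18  wr:19  — struct: M1 busy until I2 writes@9, RAW R2: wait I3 write@12
I5  is:13  ro:14  ex:15  wr:16  — struct: A0 busy until I3 writes@12
I6  is:20  ro:21  ex:26  wr:27  — struct: M1 busy until I4 writes@19
I7  is:21  ro:22  ex:23  wr:24
I8  is:28  ro:29  ex:34  wr:35  — struct: M1 busy until I6 writes@27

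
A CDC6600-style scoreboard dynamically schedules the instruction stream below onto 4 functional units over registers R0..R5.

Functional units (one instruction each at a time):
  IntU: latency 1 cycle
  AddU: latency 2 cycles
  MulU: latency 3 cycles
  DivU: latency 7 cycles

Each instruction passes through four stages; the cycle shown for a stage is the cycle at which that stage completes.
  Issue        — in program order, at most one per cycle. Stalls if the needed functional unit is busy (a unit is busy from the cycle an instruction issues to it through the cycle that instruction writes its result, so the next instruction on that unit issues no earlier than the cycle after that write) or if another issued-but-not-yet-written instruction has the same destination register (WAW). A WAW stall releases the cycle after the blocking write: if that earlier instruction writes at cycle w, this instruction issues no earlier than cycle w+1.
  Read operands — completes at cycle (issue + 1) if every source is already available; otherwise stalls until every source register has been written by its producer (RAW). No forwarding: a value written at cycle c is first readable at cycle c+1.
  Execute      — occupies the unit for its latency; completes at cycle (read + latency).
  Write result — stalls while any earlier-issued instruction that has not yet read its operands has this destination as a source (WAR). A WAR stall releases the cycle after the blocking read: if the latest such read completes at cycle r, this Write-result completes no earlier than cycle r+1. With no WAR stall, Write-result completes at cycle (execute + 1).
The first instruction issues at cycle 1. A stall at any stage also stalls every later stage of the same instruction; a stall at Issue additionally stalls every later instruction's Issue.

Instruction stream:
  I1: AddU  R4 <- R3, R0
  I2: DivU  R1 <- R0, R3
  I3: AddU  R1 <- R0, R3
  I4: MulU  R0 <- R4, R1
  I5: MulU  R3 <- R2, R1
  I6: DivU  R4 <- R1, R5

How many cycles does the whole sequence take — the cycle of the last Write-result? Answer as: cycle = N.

cycle = 32

t=1  I1→AddU
t=2  I1 RO | I2→DivU
t=3  I2 RO
t=4  I1 EX
t=5  I1 WR R4
t=10  I2 EX
t=11  I2 WR R1
t=12  I3→AddU
t=13  I3 RO | I4→MulU
t=15  I3 EX
t=16  I3 WR R1
t=17  I4 RO
t=20  I4 EX
t=21  I4 WR R0
t=22  I5→MulU
t=23  I5 RO | I6→DivU
t=24  I6 RO
t=26  I5 EX
t=27  I5 WR R3
t=31  I6 EX
t=32  I6 WR R4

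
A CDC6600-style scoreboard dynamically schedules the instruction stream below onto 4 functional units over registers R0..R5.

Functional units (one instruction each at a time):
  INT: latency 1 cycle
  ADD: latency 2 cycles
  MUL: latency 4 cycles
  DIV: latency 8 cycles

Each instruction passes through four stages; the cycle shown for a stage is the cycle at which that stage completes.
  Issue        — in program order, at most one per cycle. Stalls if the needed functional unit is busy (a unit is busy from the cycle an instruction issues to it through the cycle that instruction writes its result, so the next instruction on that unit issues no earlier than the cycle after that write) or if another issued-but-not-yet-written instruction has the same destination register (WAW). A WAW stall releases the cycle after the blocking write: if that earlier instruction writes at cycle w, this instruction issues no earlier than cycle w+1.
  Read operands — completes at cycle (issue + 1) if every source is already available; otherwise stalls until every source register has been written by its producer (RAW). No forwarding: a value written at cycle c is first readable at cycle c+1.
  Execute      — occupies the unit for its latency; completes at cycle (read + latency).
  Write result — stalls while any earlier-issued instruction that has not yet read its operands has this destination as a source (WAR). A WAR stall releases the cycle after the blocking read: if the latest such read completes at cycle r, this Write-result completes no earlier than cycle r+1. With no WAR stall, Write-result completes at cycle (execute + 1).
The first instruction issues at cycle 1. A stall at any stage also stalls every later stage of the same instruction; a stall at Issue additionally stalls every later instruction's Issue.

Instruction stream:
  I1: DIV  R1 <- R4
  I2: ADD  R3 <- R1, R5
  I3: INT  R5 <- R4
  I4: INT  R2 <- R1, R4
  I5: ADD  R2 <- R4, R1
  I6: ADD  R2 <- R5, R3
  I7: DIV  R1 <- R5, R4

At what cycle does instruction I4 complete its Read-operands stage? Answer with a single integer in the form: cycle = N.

cycle = 15

t=1  issue I1 (DIV)
t=2  I1 read-ops, issue I2 (ADD)
t=3  issue I3 (INT)
t=4  I3 read-ops
t=5  I3 finished on INT
t=10  I1 finished on DIV
t=11  I1→R1
t=12  I2 read-ops
t=13  I3→R5
t=14  I2 finished on ADD, issue I4 (INT)
t=15  I2→R3, I4 read-ops
t=16  I4 finished on INT
t=17  I4→R2
t=18  issue I5 (ADD)
t=19  I5 read-ops
t=21  I5 finished on ADD
t=22  I5→R2
t=23  issue I6 (ADD)
t=24  I6 read-ops, issue I7 (DIV)
t=25  I7 read-ops
t=26  I6 finished on ADD
t=27  I6→R2
t=33  I7 finished on DIV
t=34  I7→R1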